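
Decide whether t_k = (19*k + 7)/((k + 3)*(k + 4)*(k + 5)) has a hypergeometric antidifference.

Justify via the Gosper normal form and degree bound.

Yes. s_k = k*(8*k - 1)/(3*(k + 3)*(k + 4)).

Compute t_(k+1)/t_k: get (k + 3)*(19*k + 26)/((k + 6)*(19*k + 7)).
Take A(k)=k + 3, B(k)=k + 6, C(k)=k + 7/19.
Solve (k + 3)·f(k+1) − (k + 5)·f(k) = k + 7/19.
Degrees (1,1,1) ⇒ d ≤ 2.
Solve for f: f(k) = k*(8*k - 1)/57 (degree 2 ≤ 2).
Get s_k = R·t_k = k*(8*k - 1)/(3*(k + 3)*(k + 4)) with R(k) = B(k−1)f(k)/C(k) = k*(k + 5)*(8*k - 1)/(3*(19*k + 7)).
Verify: (19*k + 7)/(k**3 + 12*k**2 + 47*k + 60) matches t_k.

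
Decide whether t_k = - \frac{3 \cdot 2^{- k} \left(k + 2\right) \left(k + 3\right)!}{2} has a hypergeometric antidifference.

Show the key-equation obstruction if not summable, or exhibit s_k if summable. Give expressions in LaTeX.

Yes. s_k = - 3 \cdot 2^{- k} \left(k + 3\right)!.

t_(k+1)/t_k = (k + 3)*(k + 4)/(2*(k + 2)).
Factor: A=k/2 + 2; B=1; C=k + 2.
f must satisfy (k/2 + 2)·f(k+1) − (1)·f(k) = k + 2.
From deg A=1, deg B=0, deg C=1: d=0.
Match coefficients ⇒ f(k) = 2.
Then R = B(k−1)f/C = 2/(k + 2), so s_k = R(k)·t_k = -3*factorial(k + 3)/2**k.
Check: Δs_k = -3*(k + 2)*factorial(k + 3)/(2*2**k). ✓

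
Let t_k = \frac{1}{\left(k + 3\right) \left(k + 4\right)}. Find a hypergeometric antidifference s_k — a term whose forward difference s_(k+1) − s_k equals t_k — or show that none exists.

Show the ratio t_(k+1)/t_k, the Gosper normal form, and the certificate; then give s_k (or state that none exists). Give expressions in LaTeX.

t_(k+1)/t_k = (k + 3)/(k + 5).
Take A(k)=k + 3, B(k)=k + 5, C(k)=1.
Solve (k + 3)·f(k+1) − (k + 4)·f(k) = 1.
d = 1 from the (1,1,0) case.
Match coefficients ⇒ f(k) = k/3.
Certificate R = B(k−1)f/C = k*(k + 4)/3 gives s_k = k/(3*(k + 3)).
Verify: 1/(k**2 + 7*k + 12) matches t_k.

s_k = \frac{k}{3 \left(k + 3\right)}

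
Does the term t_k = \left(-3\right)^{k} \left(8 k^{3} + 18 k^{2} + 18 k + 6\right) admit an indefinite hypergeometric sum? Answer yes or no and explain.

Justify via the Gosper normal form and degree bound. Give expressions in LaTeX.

r(k) = 3*(-4*k**3 - 21*k**2 - 39*k - 25)/(4*k**3 + 9*k**2 + 9*k + 3) after simplifying.
So A=-3 and B=1, with C=k**3 + 9*k**2/4 + 9*k/4 + 3/4.
Need (-3)·f(k+1) − (1)·f(k) = k**3 + 9*k**2/4 + 9*k/4 + 3/4.
d = 3 from the (0,0,3) case.
Match coefficients ⇒ f(k) = -k**3/4.
Then R = B(k−1)f/C = -k**3/(4*k**3 + 9*k**2 + 9*k + 3), so s_k = R(k)·t_k = -2*(-3)**k*k**3.
Δs = 2*(-3)**k*(k**3 + 3*(k + 1)**3), as required.

Yes. s_k = - 2 \left(-3\right)^{k} k^{3}.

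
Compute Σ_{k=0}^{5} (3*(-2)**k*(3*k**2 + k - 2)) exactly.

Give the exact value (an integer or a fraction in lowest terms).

Σ = -5634

Step 1: r(k) = 2*(-k - 3*(k + 1)**2 + 1)/(3*k**2 + k - 2).
Factor: A=-2; B=1; C=k**2 + k/3 - 2/3.
Need (-2)·f(k+1) − (1)·f(k) = k**2 + k/3 - 2/3.
Bound: deg f ≤ 2.
Coefficient equations give f(k) = -(3*k**2 - 3*k - 2)/9.
Get s_k = R·t_k = (-2)**k*(-3*k**2 + 3*k + 2) with R(k) = B(k−1)f(k)/C(k) = -(3*k**2 - 3*k - 2)/(3*(k + 1)*(3*k - 2)).
Δs = 3*(-2)**k*(3*k**2 + k - 2), as required.
Sum = s_(6) − s_(0); s_(6) = -5632, s_(0) = 2 ⇒ -5634.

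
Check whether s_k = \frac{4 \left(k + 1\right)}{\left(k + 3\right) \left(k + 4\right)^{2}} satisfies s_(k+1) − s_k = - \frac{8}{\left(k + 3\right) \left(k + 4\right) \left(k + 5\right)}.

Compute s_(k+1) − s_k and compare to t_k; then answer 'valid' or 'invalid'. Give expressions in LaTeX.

s_(k+1) = 4*(k + 2)/((k + 4)*(k + 5)**2)
s_(k+1) − s_k = 4*(-2*k**2 - 9*k - 1)/(k**5 + 21*k**4 + 175*k**3 + 723*k**2 + 1480*k + 1200)
(s_(k+1) − s_k) − t_k = 12*(3*k + 13)/(k**5 + 21*k**4 + 175*k**3 + 723*k**2 + 1480*k + 1200)

Invalid: residual \frac{12 \left(3 k + 13\right)}{k^{5} + 21 k^{4} + 175 k^{3} + 723 k^{2} + 1480 k + 1200} ≠ 0.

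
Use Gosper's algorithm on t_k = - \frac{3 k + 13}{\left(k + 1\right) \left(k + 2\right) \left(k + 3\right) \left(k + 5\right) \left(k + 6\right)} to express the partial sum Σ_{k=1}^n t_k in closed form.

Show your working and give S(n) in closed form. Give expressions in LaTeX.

Ratio r(k) = (k + 1)*(k + 5)*(3*k + 16)/((k + 4)*(k + 7)*(3*k + 13)).
Factor: A=k + 1; B=k + 7; C=k**2 + 25*k/3 + 52/3.
Solve (k + 1)·f(k+1) − (k + 6)·f(k) = k**2 + 25*k/3 + 52/3.
d = 5 from the (1,1,2) case.
Match coefficients ⇒ f(k) = k*(k + 3)*(k + 4)*(k**2 + 8*k + 17)/30.
So s_k = (B(k−1)f/C)·t_k = (k*(k + 3)*(k + 6)*(k**2 + 8*k + 17)/(10*(3*k + 13)))·t_k = k*(-k**2 - 8*k - 17)/(10*(k**3 + 8*k**2 + 17*k + 10)).
Check: Δs_k = (-3*k - 13)/(k**5 + 17*k**4 + 107*k**3 + 307*k**2 + 396*k + 180). ✓
s_(n+1) = (-n**3 - 11*n**2 - 36*n - 26)/(10*(n**3 + 11*n**2 + 36*n + 36)) and s_(1) = -13/180, so S(n) = n*(-n**2 - 11*n - 36)/(36*(n**3 + 11*n**2 + 36*n + 36)).

S(n) = \frac{n \left(- n^{2} - 11 n - 36\right)}{36 \left(n^{3} + 11 n^{2} + 36 n + 36\right)}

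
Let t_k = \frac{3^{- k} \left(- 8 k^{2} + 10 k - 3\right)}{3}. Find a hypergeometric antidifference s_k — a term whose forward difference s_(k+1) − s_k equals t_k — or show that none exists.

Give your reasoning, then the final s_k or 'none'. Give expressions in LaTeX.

s_k = 3^{- k} \left(4 k^{2} - k + 3\right)

Step 1: r(k) = (8*k**2 + 6*k + 1)/(3*(8*k**2 - 10*k + 3)).
So A=1/3 and B=1, with C=k**2 - 5*k/4 + 3/8.
Set up (1/3)·f(k+1) − (1)·f(k) − (k**2 - 5*k/4 + 3/8) = 0.
Degrees (0,0,2) ⇒ d ≤ 2.
A polynomial solution: f(k) = -3*(4*k**2 - k + 3)/8.
Certificate R = B(k−1)f/C = -3*(4*k**2 - k + 3)/((2*k - 1)*(4*k - 3)) gives s_k = (4*k**2 - k + 3)/3**k.
Δs = (-8*k**2 + 10*k - 3)/(3*3**k), as required.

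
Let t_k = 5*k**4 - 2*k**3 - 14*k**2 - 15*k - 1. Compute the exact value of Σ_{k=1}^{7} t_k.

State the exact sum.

Σ = 19425

Ratio r(k) = (5*k**4 + 18*k**3 + 10*k**2 - 29*k - 27)/(5*k**4 - 2*k**3 - 14*k**2 - 15*k - 1).
Gosper form: A/B · C(k+1)/C(k) with A=1, B=1, C=k**4 - 2*k**3/5 - 14*k**2/5 - 3*k - 1/5.
Need (1)·f(k+1) − (1)·f(k) = k**4 - 2*k**3/5 - 14*k**2/5 - 3*k - 1/5.
Bound: deg f ≤ 5.
A polynomial solution: f(k) = k*(k**4 - 3*k**3 - 2*k**2 - k + 4)/5.
Then R = B(k−1)f/C = k*(k**4 - 3*k**3 - 2*k**2 - k + 4)/(5*k**4 - 2*k**3 - 14*k**2 - 15*k - 1), so s_k = R(k)·t_k = k*(k**4 - 3*k**3 - 2*k**2 - k + 4).
Δs = 5*k**4 - 2*k**3 - 14*k**2 - 15*k - 1, as required.
Evaluate s at k=8 and k=1: 19424 and -1; difference 19425.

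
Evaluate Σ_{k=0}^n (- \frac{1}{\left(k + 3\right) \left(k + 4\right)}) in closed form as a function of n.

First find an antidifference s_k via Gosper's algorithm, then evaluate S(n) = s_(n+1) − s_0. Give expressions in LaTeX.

r(k) = (k + 3)/(k + 5) after simplifying.
So A=k + 3 and B=k + 5, with C=1.
Key eq: (k + 3)·f(k+1) = (k + 4)·f(k) + (1).
Bound: deg f ≤ 1.
Solving with deg f ≤ 1: f(k) = k/3.
Then R = B(k−1)f/C = k*(k + 4)/3, so s_k = R(k)·t_k = -k/(3*k + 9).
s_(k+1) − s_k = -1/(k**2 + 7*k + 12) = t_k.
Evaluate: s_(n+1) = (-n - 1)/(3*(n + 4)); subtract s_(0) = 0 ⇒ S(n) = (-n - 1)/(3*(n + 4)).

S(n) = \frac{- n - 1}{3 \left(n + 4\right)}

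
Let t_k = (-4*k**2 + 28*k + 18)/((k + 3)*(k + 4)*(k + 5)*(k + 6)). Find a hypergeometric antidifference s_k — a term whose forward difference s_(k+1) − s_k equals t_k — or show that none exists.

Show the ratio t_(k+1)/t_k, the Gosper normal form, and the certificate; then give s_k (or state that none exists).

t_(k+1)/t_k = (2*k**3 - 4*k**2 - 51*k - 63)/(2*k**3 - 107*k - 63).
Factor: A=k + 3; B=k + 7; C=k**2 - 7*k - 9/2.
Key eq: (k + 3)·f(k+1) = (k + 6)·f(k) + (k**2 - 7*k - 9/2).
From deg A=1, deg B=1, deg C=2: d=3.
Match coefficients ⇒ f(k) = -k*(k**2 + 132*k + 47)/120.
So s_k = (B(k−1)f/C)·t_k = (-k*(k + 6)*(k**2 + 132*k + 47)/(60*(2*k**2 - 14*k - 9)))·t_k = k*(k**2 + 132*k + 47)/(30*(k + 3)*(k + 4)*(k + 5)).
Verify: 2*(-2*k**2 + 14*k + 9)/(k**4 + 18*k**3 + 119*k**2 + 342*k + 360) matches t_k.

s_k = k*(k**2 + 132*k + 47)/(30*(k + 3)*(k + 4)*(k + 5))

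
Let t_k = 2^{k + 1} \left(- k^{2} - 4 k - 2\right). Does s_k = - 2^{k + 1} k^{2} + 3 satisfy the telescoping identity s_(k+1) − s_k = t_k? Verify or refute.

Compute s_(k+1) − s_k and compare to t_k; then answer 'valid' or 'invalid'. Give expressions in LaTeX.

valid; difference matches t_k

s_(k+1) = -2**(k + 2)*(k + 1)**2 + 3
s_(k+1) − s_k = 2**(k + 1)*(k**2 - 2*(k + 1)**2)
(s_(k+1) − s_k) − t_k = 0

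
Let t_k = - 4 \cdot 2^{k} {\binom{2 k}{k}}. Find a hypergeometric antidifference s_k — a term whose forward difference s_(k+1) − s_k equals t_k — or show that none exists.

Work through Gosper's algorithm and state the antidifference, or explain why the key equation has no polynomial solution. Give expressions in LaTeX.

Ratio r(k) = 4*(2*k + 1)/(k + 1).
A = 8*k + 4, B = k + 1, C = 1.
Key eq: (8*k + 4)·f(k+1) = (k)·f(k) + (1).
d = -1 from the (1,1,0) case.
d = -1 < 0 ⇒ no nonzero polynomial f; not summable.

no hypergeometric antidifference exists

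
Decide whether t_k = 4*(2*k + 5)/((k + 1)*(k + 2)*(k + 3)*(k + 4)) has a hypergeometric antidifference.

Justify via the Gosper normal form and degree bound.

Step 1: r(k) = (k + 1)*(2*k + 7)/((k + 5)*(2*k + 5)).
A = k + 1, B = k + 5, C = k + 5/2.
Solve (k + 1)·f(k+1) − (k + 4)·f(k) = k + 5/2.
Degrees (1,1,1) ⇒ d ≤ 3.
A polynomial solution: f(k) = k*(k + 2)*(k + 4)/6.
Then R = B(k−1)f/C = k*(k + 2)*(k + 4)**2/(3*(2*k + 5)), so s_k = R(k)·t_k = 4*k*(k + 4)/(3*(k**2 + 4*k + 3)).
s_(k+1) − s_k = 4*(2*k + 5)/(k**4 + 10*k**3 + 35*k**2 + 50*k + 24) = t_k.

Yes. s_k = 4*k*(k + 4)/(3*(k**2 + 4*k + 3)).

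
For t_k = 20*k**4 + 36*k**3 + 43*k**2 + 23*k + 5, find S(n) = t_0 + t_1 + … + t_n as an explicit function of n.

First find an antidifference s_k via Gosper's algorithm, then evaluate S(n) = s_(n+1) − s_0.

S(n) = 4*n**5 + 19*n**4 + 39*n**3 + 42*n**2 + 23*n + 5

Compute t_(k+1)/t_k: get (20*k**4 + 116*k**3 + 271*k**2 + 297*k + 127)/(20*k**4 + 36*k**3 + 43*k**2 + 23*k + 5).
Take A(k)=1, B(k)=1, C(k)=k**4 + 9*k**3/5 + 43*k**2/20 + 23*k/20 + 1/4.
Solve (1)·f(k+1) − (1)·f(k) = k**4 + 9*k**3/5 + 43*k**2/20 + 23*k/20 + 1/4.
Degrees (0,0,4) ⇒ d ≤ 5.
Coefficient equations give f(k) = k**2*(4*k**3 - k**2 + 3*k - 1)/20.
Certificate R = B(k−1)f/C = k**2*(4*k**3 - k**2 + 3*k - 1)/(20*k**4 + 36*k**3 + 43*k**2 + 23*k + 5) gives s_k = k**2*(4*k**3 - k**2 + 3*k - 1).
Δs = 20*k**4 + 36*k**3 + 43*k**2 + 23*k + 5, as required.
Telescope: S(n) = s_(n+1) − s_(0) = 4*n**5 + 19*n**4 + 39*n**3 + 42*n**2 + 23*n + 5 − (0) = 4*n**5 + 19*n**4 + 39*n**3 + 42*n**2 + 23*n + 5.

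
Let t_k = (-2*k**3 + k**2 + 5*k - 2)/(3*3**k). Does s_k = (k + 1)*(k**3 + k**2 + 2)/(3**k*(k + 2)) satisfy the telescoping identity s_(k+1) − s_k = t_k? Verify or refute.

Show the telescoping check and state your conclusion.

s_(k+1) = (k + 2)*((k + 1)**3 + (k + 1)**2 + 2)/(3*3**k*(k + 3))
s_(k+1) − s_k = (-2*k**5 - 7*k**4 + 4*k**3 + 25*k**2 + 12*k - 2)/(3*3**k*(k**2 + 5*k + 6))
(s_(k+1) − s_k) − t_k = 2*(k**4 + 3*k**3 - 2*k**2 - 4*k + 5)/(3*3**k*(k**2 + 5*k + 6))

Invalid: residual 2*(k**4 + 3*k**3 - 2*k**2 - 4*k + 5)/(3*3**k*(k**2 + 5*k + 6)) ≠ 0.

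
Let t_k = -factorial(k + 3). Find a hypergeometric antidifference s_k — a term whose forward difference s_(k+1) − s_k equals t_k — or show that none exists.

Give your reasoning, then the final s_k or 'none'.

no hypergeometric antidifference exists

The ratio is k + 4.
Take A(k)=k + 4, B(k)=1, C(k)=1.
Set up (k + 4)·f(k+1) − (1)·f(k) − (1) = 0.
Bound: deg f ≤ -1.
deg f ≤ -1 is impossible — no certificate.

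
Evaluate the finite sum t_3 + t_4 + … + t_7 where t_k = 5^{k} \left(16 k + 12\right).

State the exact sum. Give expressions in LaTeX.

Σ = 11717500

r(k) = 5*(4*k + 7)/(4*k + 3) after simplifying.
Factor: A=5; B=1; C=k + 3/4.
Key eq: (5)·f(k+1) = (1)·f(k) + (k + 3/4).
From deg A=0, deg B=0, deg C=1: d=1.
Match coefficients ⇒ f(k) = (2*k - 1)/8.
Get s_k = R·t_k = 5**k*(4*k - 2) with R(k) = B(k−1)f(k)/C(k) = (2*k - 1)/(2*(4*k + 3)).
Check: Δs_k = 5**k*(16*k + 12). ✓
Telescoping: Σ = s_(8) − s_(3) = 11718750 − (1250) = 11717500.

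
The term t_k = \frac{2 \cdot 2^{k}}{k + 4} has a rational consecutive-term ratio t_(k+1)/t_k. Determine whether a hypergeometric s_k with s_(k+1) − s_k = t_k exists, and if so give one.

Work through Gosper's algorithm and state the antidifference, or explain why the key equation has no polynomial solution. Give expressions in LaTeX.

not Gosper-summable; s_k does not exist

The ratio is 2*(k + 4)/(k + 5).
Take A(k)=2*k + 8, B(k)=k + 5, C(k)=1.
Need (2*k + 8)·f(k+1) − (k + 4)·f(k) = 1.
Bound: deg f ≤ -1.
deg f ≤ -1 is impossible — no certificate.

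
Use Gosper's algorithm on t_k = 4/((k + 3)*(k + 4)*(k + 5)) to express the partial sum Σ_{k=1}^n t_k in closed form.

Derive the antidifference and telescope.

Compute t_(k+1)/t_k: get (k + 3)/(k + 6).
A = k + 3, B = k + 6, C = 1.
Solve (k + 3)·f(k+1) − (k + 5)·f(k) = 1.
deg f ≤ 2 (via 1,1,0).
Coefficient equations give f(k) = k*(k + 7)/24.
So s_k = (B(k−1)f/C)·t_k = (k*(k + 5)*(k + 7)/24)·t_k = k*(k + 7)/(6*(k + 3)*(k + 4)).
Check: Δs_k = 4/(k**3 + 12*k**2 + 47*k + 60). ✓
Telescope: S(n) = s_(n+1) − s_(1) = (n**2 + 9*n + 8)/(6*(n**2 + 9*n + 20)) − (1/15) = n*(n + 9)/(10*(n**2 + 9*n + 20)).

S(n) = n*(n + 9)/(10*(n**2 + 9*n + 20))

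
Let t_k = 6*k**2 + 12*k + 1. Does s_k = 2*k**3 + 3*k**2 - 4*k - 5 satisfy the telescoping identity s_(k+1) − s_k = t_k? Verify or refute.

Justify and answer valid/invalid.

s_(k+1) = 2*k**3 + 9*k**2 + 8*k - 4
s_(k+1) − s_k = 6*k**2 + 12*k + 1
(s_(k+1) − s_k) − t_k = 0

Valid — Δs_k = t_k.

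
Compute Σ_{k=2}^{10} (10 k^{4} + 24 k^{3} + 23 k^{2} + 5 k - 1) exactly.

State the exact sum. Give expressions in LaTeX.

Step 1: r(k) = (10*k**4 + 64*k**3 + 155*k**2 + 163*k + 61)/(10*k**4 + 24*k**3 + 23*k**2 + 5*k - 1).
A = 1, B = 1, C = k**4 + 12*k**3/5 + 23*k**2/10 + k/2 - 1/10.
Key eq: (1)·f(k+1) = (1)·f(k) + (k**4 + 12*k**3/5 + 23*k**2/10 + k/2 - 1/10).
Bound: deg f ≤ 5.
Match coefficients ⇒ f(k) = k**2*(2*k**3 + k**2 - k - 3)/10.
Get s_k = R·t_k = k**2*(2*k**3 + k**2 - k - 3) with R(k) = B(k−1)f(k)/C(k) = k**2*(2*k**3 + k**2 - k - 3)/(10*k**4 + 24*k**3 + 23*k**2 + 5*k - 1).
Check: Δs_k = 10*k**4 + 24*k**3 + 23*k**2 + 5*k - 1. ✓
Evaluate s at k=11 and k=2: 335049 and 60; difference 334989.

Σ = 334989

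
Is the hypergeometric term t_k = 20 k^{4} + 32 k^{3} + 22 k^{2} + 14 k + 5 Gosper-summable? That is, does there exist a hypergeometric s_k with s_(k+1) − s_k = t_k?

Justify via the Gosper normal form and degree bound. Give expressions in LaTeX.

Compute t_(k+1)/t_k: get (20*k**4 + 112*k**3 + 238*k**2 + 234*k + 93)/(20*k**4 + 32*k**3 + 22*k**2 + 14*k + 5).
Factor: A=1; B=1; C=k**4 + 8*k**3/5 + 11*k**2/10 + 7*k/10 + 1/4.
Set up (1)·f(k+1) − (1)·f(k) − (k**4 + 8*k**3/5 + 11*k**2/10 + 7*k/10 + 1/4) = 0.
Degrees (0,0,4) ⇒ d ≤ 5.
Solve for f: f(k) = k*(4*k**4 - 2*k**3 - 2*k**2 + 4*k + 1)/20 (degree 5 ≤ 5).
So s_k = (B(k−1)f/C)·t_k = (k*(4*k**4 - 2*k**3 - 2*k**2 + 4*k + 1)/(20*k**4 + 32*k**3 + 22*k**2 + 14*k + 5))·t_k = k*(4*k**4 - 2*k**3 - 2*k**2 + 4*k + 1).
Δs = 20*k**4 + 32*k**3 + 22*k**2 + 14*k + 5, as required.

Yes. s_k = k \left(4 k^{4} - 2 k^{3} - 2 k^{2} + 4 k + 1\right).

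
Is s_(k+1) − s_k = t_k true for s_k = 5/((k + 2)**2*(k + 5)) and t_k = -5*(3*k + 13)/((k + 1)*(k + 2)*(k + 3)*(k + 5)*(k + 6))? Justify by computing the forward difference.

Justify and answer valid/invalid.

s_(k+1) = 5/((k + 3)**2*(k + 6))
s_(k+1) − s_k = 5/((k + 3)**2*(k + 6)) - 5/((k + 2)**2*(k + 5))
(s_(k+1) − s_k) − t_k = 20*(k**2 + 7*k + 11)/(k**7 + 22*k**6 + 198*k**5 + 944*k**4 + 2573*k**3 + 4002*k**2 + 3276*k + 1080)

Invalid: residual 20*(k**2 + 7*k + 11)/(k**7 + 22*k**6 + 198*k**5 + 944*k**4 + 2573*k**3 + 4002*k**2 + 3276*k + 1080) ≠ 0.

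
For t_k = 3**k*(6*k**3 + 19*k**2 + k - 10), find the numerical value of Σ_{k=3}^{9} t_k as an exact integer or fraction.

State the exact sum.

t_(k+1)/t_k = 3*(6*k**3 + 37*k**2 + 57*k + 16)/(6*k**3 + 19*k**2 + k - 10).
Factor: A=3; B=1; C=k**3 + 19*k**2/6 + k/6 - 5/3.
Solve (3)·f(k+1) − (1)·f(k) = k**3 + 19*k**2/6 + k/6 - 5/3.
From deg A=0, deg B=0, deg C=3: d=3.
Solve for f: f(k) = (3*k**3 - 4*k**2 - k - 2)/6 (degree 3 ≤ 3).
Get s_k = R·t_k = 3**k*(3*k**3 - 4*k**2 - k - 2) with R(k) = B(k−1)f(k)/C(k) = (3*k**3 - 4*k**2 - k - 2)/(6*k**3 + 19*k**2 + k - 10).
Check: Δs_k = 3**k*(6*k**3 + 19*k**2 + k - 10). ✓
Sum = s_(10) − s_(3); s_(10) = 152818812, s_(3) = 1080 ⇒ 152817732.

Σ = 152817732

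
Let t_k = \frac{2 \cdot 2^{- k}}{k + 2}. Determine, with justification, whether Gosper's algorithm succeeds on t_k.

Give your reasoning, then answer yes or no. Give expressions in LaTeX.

Step 1: r(k) = (k + 2)/(2*(k + 3)).
Take A(k)=k/2 + 1, B(k)=k + 3, C(k)=1.
Key eq: (k/2 + 1)·f(k+1) = (k + 2)·f(k) + (1).
d = -1 from the (1,1,0) case.
Negative degree bound (-1): no f exists, t_k not Gosper-summable.

No — t_k has no hypergeometric antidifference.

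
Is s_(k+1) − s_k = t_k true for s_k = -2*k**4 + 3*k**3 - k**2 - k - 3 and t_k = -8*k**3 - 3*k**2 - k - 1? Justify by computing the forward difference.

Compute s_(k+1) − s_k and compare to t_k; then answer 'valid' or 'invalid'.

s_(k+1) = -k - 2*(k + 1)**4 + 3*(k + 1)**3 - (k + 1)**2 - 4
s_(k+1) − s_k = -8*k**3 - 3*k**2 - k - 1
(s_(k+1) − s_k) − t_k = 0

Valid: the claim telescopes to t_k.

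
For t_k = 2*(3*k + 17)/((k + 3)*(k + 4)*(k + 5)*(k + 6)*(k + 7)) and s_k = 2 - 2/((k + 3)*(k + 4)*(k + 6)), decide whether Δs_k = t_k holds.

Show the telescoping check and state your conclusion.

s_(k+1) = 2 - 2/((k + 4)*(k + 5)*(k + 7))
s_(k+1) − s_k = 2*(3*k + 17)/(k**5 + 25*k**4 + 245*k**3 + 1175*k**2 + 2754*k + 2520)
(s_(k+1) − s_k) − t_k = 0

Valid — Δs_k = t_k.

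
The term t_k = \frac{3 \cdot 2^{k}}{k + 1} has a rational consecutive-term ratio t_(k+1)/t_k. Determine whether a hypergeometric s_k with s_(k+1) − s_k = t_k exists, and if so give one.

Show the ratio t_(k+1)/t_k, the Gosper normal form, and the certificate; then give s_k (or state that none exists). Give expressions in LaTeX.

not Gosper-summable; s_k does not exist

Ratio r(k) = 2*(k + 1)/(k + 2).
So A=2*k + 2 and B=k + 2, with C=1.
Key eq: (2*k + 2)·f(k+1) = (k + 1)·f(k) + (1).
d = -1 from the (1,1,0) case.
Bound -1 < 0, so the key equation has no polynomial solution.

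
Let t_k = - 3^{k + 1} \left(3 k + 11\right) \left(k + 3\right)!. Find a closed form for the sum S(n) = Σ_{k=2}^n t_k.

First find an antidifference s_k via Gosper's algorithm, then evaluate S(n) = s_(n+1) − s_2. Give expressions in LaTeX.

Step 1: r(k) = 3*(k + 4)*(3*k + 14)/(3*k + 11).
Gosper form: A/B · C(k+1)/C(k) with A=3*k + 12, B=1, C=k + 11/3.
Need (3*k + 12)·f(k+1) − (1)·f(k) = k + 11/3.
d = 0 from the (1,0,1) case.
Solving with deg f ≤ 0: f(k) = 1/3.
Certificate R = B(k−1)f/C = 1/(3*k + 11) gives s_k = -3**(k + 1)*factorial(k + 3).
Verify: -3**(k + 1)*(3*k + 11)*factorial(k + 3) matches t_k.
Σ_(k=2)^n t_k = s_(n+1) − s_(2) = (-3**(n + 2)*factorial(n + 4)) − (-3240), i.e. -9*3**n*factorial(n + 4) + 3240.

S(n) = - 9 \cdot 3^{n} \left(n + 4\right)! + 3240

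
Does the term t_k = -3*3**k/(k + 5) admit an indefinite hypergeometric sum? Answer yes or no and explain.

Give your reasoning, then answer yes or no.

No. Not Gosper-summable.

t_(k+1)/t_k = 3*(k + 5)/(k + 6).
Normal form (A,B,C) = (3*k + 15, k + 6, 1).
Solve (3*k + 15)·f(k+1) − (k + 5)·f(k) = 1.
Bound: deg f ≤ -1.
Negative degree bound (-1): no f exists, t_k not Gosper-summable.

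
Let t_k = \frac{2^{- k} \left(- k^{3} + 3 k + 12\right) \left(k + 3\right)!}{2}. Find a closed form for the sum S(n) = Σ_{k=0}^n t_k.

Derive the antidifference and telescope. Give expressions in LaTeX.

Step 1: r(k) = (k + 4)*(3*k - (k + 1)**3 + 15)/(2*(-k**3 + 3*k + 12)).
Normal form (A,B,C) = (k/2 + 2, 1, k**3 - 3*k - 12).
Need (k/2 + 2)·f(k+1) − (1)·f(k) = k**3 - 3*k - 12.
d = 2 from the (1,0,3) case.
A polynomial solution: f(k) = 2*k*(k - 4).
So s_k = (B(k−1)f/C)·t_k = (2*k*(k - 4)/(k**3 - 3*k - 12))·t_k = -k*(k - 4)*factorial(k + 3)/2**k.
Check: Δs_k = (-k**3 + 3*k + 12)*factorial(k + 3)/(2*2**k). ✓
Σ_(k=0)^n t_k = s_(n+1) − s_(0) = (-2**(-n - 1)*(n - 3)*(n + 1)*factorial(n + 4)) − (0), i.e. -2**(-n - 1)*(n - 3)*(n + 1)*factorial(n + 4).

S(n) = - 2^{- n - 1} \left(n - 3\right) \left(n + 1\right) \left(n + 4\right)!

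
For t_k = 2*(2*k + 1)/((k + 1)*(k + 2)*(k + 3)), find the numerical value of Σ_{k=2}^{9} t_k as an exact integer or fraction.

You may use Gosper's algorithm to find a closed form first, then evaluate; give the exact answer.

Σ = 13/22

Compute t_(k+1)/t_k: get (k + 1)*(2*k + 3)/((k + 4)*(2*k + 1)).
So A=k + 1 and B=k + 4, with C=k + 1/2.
Need (k + 1)·f(k+1) − (k + 3)·f(k) = k + 1/2.
d = 2 from the (1,1,1) case.
Match coefficients ⇒ f(k) = k*(3*k + 1)/8.
Then R = B(k−1)f/C = k*(k + 3)*(3*k + 1)/(4*(2*k + 1)), so s_k = R(k)·t_k = k*(3*k + 1)/(2*(k + 1)*(k + 2)).
Verify: 2*(2*k + 1)/(k**3 + 6*k**2 + 11*k + 6) matches t_k.
Sum = s_(10) − s_(2); s_(10) = 155/132, s_(2) = 7/12 ⇒ 13/22.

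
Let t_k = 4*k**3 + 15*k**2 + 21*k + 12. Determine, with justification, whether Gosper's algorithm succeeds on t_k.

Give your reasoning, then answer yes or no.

t_(k+1)/t_k = (4*k**3 + 27*k**2 + 63*k + 52)/(4*k**3 + 15*k**2 + 21*k + 12).
A = 1, B = 1, C = k**3 + 15*k**2/4 + 21*k/4 + 3.
Key eq: (1)·f(k+1) = (1)·f(k) + (k**3 + 15*k**2/4 + 21*k/4 + 3).
deg f ≤ 4 (via 0,0,3).
Solving with deg f ≤ 4: f(k) = k*(k + 2)*(k**2 + k + 2)/4.
Certificate R = B(k−1)f/C = k*(k + 2)*(k**2 + k + 2)/(4*k**3 + 15*k**2 + 21*k + 12) gives s_k = k*(k**3 + 3*k**2 + 4*k + 4).
Δs = 4*k**3 + 15*k**2 + 21*k + 12, as required.

Yes. s_k = k*(k**3 + 3*k**2 + 4*k + 4).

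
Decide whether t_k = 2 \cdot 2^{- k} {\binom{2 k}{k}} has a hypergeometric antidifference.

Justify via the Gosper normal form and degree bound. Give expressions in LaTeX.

Compute t_(k+1)/t_k: get (2*k + 1)/(k + 1).
Factor: A=2*k + 1; B=k + 1; C=1.
Key eq: (2*k + 1)·f(k+1) = (k)·f(k) + (1).
deg f ≤ -1 (via 1,1,0).
deg f ≤ -1 is impossible — no certificate.

No — negative degree bound, so no certificate f.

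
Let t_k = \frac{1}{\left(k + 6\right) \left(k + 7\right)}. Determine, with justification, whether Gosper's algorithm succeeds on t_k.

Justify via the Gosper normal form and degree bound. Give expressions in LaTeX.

Step 1: r(k) = (k + 6)/(k + 8).
Factor: A=k + 6; B=k + 8; C=1.
Set up (k + 6)·f(k+1) − (k + 7)·f(k) − (1) = 0.
Bound: deg f ≤ 1.
Solving with deg f ≤ 1: f(k) = k/6.
Certificate R = B(k−1)f/C = k*(k + 7)/6 gives s_k = k/(6*(k + 6)).
Δs = 1/(k**2 + 13*k + 42), as required.

Yes. s_k = \frac{k}{6 \left(k + 6\right)}.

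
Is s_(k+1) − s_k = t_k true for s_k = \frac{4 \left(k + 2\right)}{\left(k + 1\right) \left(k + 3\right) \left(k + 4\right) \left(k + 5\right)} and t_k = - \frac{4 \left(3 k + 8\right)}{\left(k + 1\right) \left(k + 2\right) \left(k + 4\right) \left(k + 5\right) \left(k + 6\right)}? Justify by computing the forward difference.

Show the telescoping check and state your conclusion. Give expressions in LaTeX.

Invalid: residual \frac{4 \left(4 k + 9\right)}{k^{6} + 21 k^{5} + 175 k^{4} + 735 k^{3} + 1624 k^{2} + 1764 k + 720} ≠ 0.

s_(k+1) = 4*(k + 3)/((k + 2)*(k + 4)*(k + 5)*(k + 6))
s_(k+1) − s_k = 4*(-3*k**2 - 13*k - 15)/(k**6 + 21*k**5 + 175*k**4 + 735*k**3 + 1624*k**2 + 1764*k + 720)
(s_(k+1) − s_k) − t_k = 4*(4*k + 9)/(k**6 + 21*k**5 + 175*k**4 + 735*k**3 + 1624*k**2 + 1764*k + 720)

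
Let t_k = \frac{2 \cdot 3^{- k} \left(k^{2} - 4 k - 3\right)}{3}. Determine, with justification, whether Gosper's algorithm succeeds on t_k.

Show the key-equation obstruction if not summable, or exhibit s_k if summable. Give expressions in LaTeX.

Yes. s_k = 3^{- k} \left(- k^{2} + 3 k + 4\right).

Compute t_(k+1)/t_k: get (k**2 - 2*k - 6)/(3*(k**2 - 4*k - 3)).
Factor: A=1/3; B=1; C=k**2 - 4*k - 3.
Solve (1/3)·f(k+1) − (1)·f(k) = k**2 - 4*k - 3.
Degrees (0,0,2) ⇒ d ≤ 2.
Coefficient equations give f(k) = -3*(k - 4)*(k + 1)/2.
R(k) = B(k−1)·f(k)/C(k) = -3*(k - 4)*(k + 1)/(2*(k**2 - 4*k - 3)); s_k = R·t_k = (-k**2 + 3*k + 4)/3**k.
s_(k+1) − s_k = 2*(k**2 - 4*k - 3)/(3*3**k) = t_k.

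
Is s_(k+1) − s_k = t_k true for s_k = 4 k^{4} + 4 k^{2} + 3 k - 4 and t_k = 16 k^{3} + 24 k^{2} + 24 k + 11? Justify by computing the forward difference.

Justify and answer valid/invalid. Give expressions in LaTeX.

s_(k+1) = 3*k + 4*(k + 1)**4 + 4*(k + 1)**2 - 1
s_(k+1) − s_k = 16*k**3 + 24*k**2 + 24*k + 11
(s_(k+1) − s_k) − t_k = 0

valid (s_(k+1) − s_k reduces to t_k)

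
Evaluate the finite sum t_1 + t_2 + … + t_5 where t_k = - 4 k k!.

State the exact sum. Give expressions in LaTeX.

Σ = -2876

r(k) = (k + 1)**2/k after simplifying.
So A=k + 1 and B=1, with C=k.
Solve (k + 1)·f(k+1) − (1)·f(k) = k.
From deg A=1, deg B=0, deg C=1: d=0.
Solve for f: f(k) = 1 (degree 0 ≤ 0).
So s_k = (B(k−1)f/C)·t_k = (1/k)·t_k = -4*factorial(k).
Verify: -4*k*factorial(k) matches t_k.
Σ_(k=1)^(5) t_k = s_(6) − s_(1) = -2880 − (-4) = -2876.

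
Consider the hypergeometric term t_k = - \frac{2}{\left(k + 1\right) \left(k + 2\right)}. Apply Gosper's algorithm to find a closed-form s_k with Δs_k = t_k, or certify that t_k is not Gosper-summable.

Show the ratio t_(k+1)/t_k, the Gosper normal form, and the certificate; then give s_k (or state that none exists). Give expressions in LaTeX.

t_(k+1)/t_k = (k + 1)/(k + 3).
Gosper form: A/B · C(k+1)/C(k) with A=k + 1, B=k + 3, C=1.
f must satisfy (k + 1)·f(k+1) − (k + 2)·f(k) = 1.
Bound: deg f ≤ 1.
A polynomial solution: f(k) = k.
Get s_k = R·t_k = -2*k/(k + 1) with R(k) = B(k−1)f(k)/C(k) = k*(k + 2).
Δs = -2/(k**2 + 3*k + 2), as required.

s_k = - \frac{2 k}{k + 1}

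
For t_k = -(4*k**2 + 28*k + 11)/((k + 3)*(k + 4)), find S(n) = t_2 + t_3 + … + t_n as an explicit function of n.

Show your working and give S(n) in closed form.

S(n) = (-20*n**2 - 23*n + 43)/(5*(n + 4))

Ratio r(k) = (k + 3)*(28*k + 4*(k + 1)**2 + 39)/((k + 5)*(4*k**2 + 28*k + 11)).
Factor: A=k + 3; B=k + 5; C=k**2 + 7*k + 11/4.
Key eq: (k + 3)·f(k+1) = (k + 4)·f(k) + (k**2 + 7*k + 11/4).
d = 2 from the (1,1,2) case.
Match coefficients ⇒ f(k) = k*(12*k - 1)/12.
Get s_k = R·t_k = k*(1 - 12*k)/(3*(k + 3)) with R(k) = B(k−1)f(k)/C(k) = k*(k + 4)*(12*k - 1)/(3*(4*k**2 + 28*k + 11)).
Verify: (-4*k**2 - 28*k - 11)/(k**2 + 7*k + 12) matches t_k.
Telescope: S(n) = s_(n+1) − s_(2) = (-12*n**2 - 23*n - 11)/(3*(n + 4)) − (-46/15) = (-20*n**2 - 23*n + 43)/(5*(n + 4)).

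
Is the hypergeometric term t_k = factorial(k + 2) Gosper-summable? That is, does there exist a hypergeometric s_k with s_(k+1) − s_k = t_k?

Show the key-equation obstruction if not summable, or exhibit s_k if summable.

No; the degree bound rules out any f.

Step 1: r(k) = k + 3.
Take A(k)=k + 3, B(k)=1, C(k)=1.
f must satisfy (k + 3)·f(k+1) − (1)·f(k) = 1.
From deg A=1, deg B=0, deg C=0: d=-1.
Negative degree bound (-1): no f exists, t_k not Gosper-summable.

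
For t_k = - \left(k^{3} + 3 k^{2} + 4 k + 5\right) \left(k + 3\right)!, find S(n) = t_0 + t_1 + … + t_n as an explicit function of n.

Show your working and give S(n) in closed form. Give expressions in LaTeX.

S(n) = - n^{2} \left(n + 4\right)! - 2 \left(n + 4\right)! + 18

Ratio r(k) = (k**4 + 10*k**3 + 37*k**2 + 65*k + 52)/(k**3 + 3*k**2 + 4*k + 5).
A = k + 4, B = 1, C = k**3 + 3*k**2 + 4*k + 5.
Key eq: (k + 4)·f(k+1) = (1)·f(k) + (k**3 + 3*k**2 + 4*k + 5).
Bound: deg f ≤ 2.
A polynomial solution: f(k) = k**2 - 2*k + 3.
Get s_k = R·t_k = -(k**2 - 2*k + 3)*factorial(k + 3) with R(k) = B(k−1)f(k)/C(k) = (k**2 - 2*k + 3)/(k**3 + 3*k**2 + 4*k + 5).
s_(k+1) − s_k = -(k**3 + 3*k**2 + 4*k + 5)*factorial(k + 3) = t_k.
s_(n+1) = -(n**2 + 2)*factorial(n + 4) and s_(0) = -18, so S(n) = -n**2*factorial(n + 4) - 2*factorial(n + 4) + 18.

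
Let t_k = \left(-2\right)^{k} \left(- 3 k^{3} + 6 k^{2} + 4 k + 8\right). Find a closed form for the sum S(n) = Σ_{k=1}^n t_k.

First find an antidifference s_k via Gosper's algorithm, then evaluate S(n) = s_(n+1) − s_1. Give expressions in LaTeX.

t_(k+1)/t_k = 2*(-3*k**3 - 3*k**2 + 7*k + 15)/(3*k**3 - 6*k**2 - 4*k - 8).
Take A(k)=-2, B(k)=1, C(k)=k**3 - 2*k**2 - 4*k/3 - 8/3.
Set up (-2)·f(k+1) − (1)·f(k) − (k**3 - 2*k**2 - 4*k/3 - 8/3) = 0.
Bound: deg f ≤ 3.
A polynomial solution: f(k) = -(k**3 - 4*k**2 + 2*k - 2)/3.
So s_k = (B(k−1)f/C)·t_k = (-(k**3 - 4*k**2 + 2*k - 2)/(3*k**3 - 6*k**2 - 4*k - 8))·t_k = (-2)**k*(k**3 - 4*k**2 + 2*k - 2).
Verify: (-2)**k*(-3*k**3 + 6*k**2 + 4*k + 8) matches t_k.
Telescope: S(n) = s_(n+1) − s_(1) = (-2)**(n + 1)*(n**3 - n**2 - 3*n - 3) − (6) = -2*(-2)**n*n**3 + 2*(-2)**n*n**2 + 6*(-2)**n*n + 6*(-2)**n - 6.

S(n) = - 2 \left(-2\right)^{n} n^{3} + 2 \left(-2\right)^{n} n^{2} + 6 \left(-2\right)^{n} n + 6 \left(-2\right)^{n} - 6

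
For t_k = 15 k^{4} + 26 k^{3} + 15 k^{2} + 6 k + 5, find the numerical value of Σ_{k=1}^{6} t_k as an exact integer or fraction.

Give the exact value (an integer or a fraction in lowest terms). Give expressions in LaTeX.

Σ = 47112

The ratio is (15*k**4 + 86*k**3 + 183*k**2 + 174*k + 67)/(15*k**4 + 26*k**3 + 15*k**2 + 6*k + 5).
Take A(k)=1, B(k)=1, C(k)=k**4 + 26*k**3/15 + k**2 + 2*k/5 + 1/3.
Key eq: (1)·f(k+1) = (1)·f(k) + (k**4 + 26*k**3/15 + k**2 + 2*k/5 + 1/3).
Bound: deg f ≤ 5.
Match coefficients ⇒ f(k) = k*(3*k**4 - k**3 - 3*k**2 + 2*k + 4)/15.
Certificate R = B(k−1)f/C = k*(3*k**4 - k**3 - 3*k**2 + 2*k + 4)/(15*k**4 + 26*k**3 + 15*k**2 + 6*k + 5) gives s_k = k*(3*k**4 - k**3 - 3*k**2 + 2*k + 4).
Check: Δs_k = 15*k**4 + 26*k**3 + 15*k**2 + 6*k + 5. ✓
Sum = s_(7) − s_(1); s_(7) = 47117, s_(1) = 5 ⇒ 47112.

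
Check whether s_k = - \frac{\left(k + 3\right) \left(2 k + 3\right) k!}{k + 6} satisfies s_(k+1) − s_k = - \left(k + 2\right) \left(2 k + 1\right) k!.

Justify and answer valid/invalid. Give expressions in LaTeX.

s_(k+1) = -(k + 4)*(2*k + 5)*factorial(k + 1)/(k + 7)
s_(k+1) − s_k = -(2*k**4 + 25*k**3 + 100*k**2 + 146*k + 57)*factorial(k)/((k + 6)*(k + 7))
(s_(k+1) − s_k) − t_k = 3*(2*k**3 + 17*k**2 + 30*k + 9)*factorial(k)/((k + 6)*(k + 7))

Invalid: residual \frac{3 \left(2 k^{3} + 17 k^{2} + 30 k + 9\right) k!}{\left(k + 6\right) \left(k + 7\right)} ≠ 0.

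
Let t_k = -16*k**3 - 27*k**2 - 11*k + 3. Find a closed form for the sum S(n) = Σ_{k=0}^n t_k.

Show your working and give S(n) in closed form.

S(n) = -4*n**4 - 17*n**3 - 23*n**2 - 7*n + 3

The ratio is (16*k**3 + 75*k**2 + 113*k + 51)/(16*k**3 + 27*k**2 + 11*k - 3).
Factor: A=1; B=1; C=k**3 + 27*k**2/16 + 11*k/16 - 3/16.
Set up (1)·f(k+1) − (1)·f(k) − (k**3 + 27*k**2/16 + 11*k/16 - 3/16) = 0.
deg f ≤ 4 (via 0,0,3).
Match coefficients ⇒ f(k) = k*(4*k**3 + k**2 - 4*k - 4)/16.
Then R = B(k−1)f/C = k*(4*k**3 + k**2 - 4*k - 4)/(16*k**3 + 27*k**2 + 11*k - 3), so s_k = R(k)·t_k = k*(-4*k**3 - k**2 + 4*k + 4).
Check: Δs_k = -16*k**3 - 27*k**2 - 11*k + 3. ✓
Evaluate: s_(n+1) = -4*n**4 - 17*n**3 - 23*n**2 - 7*n + 3; subtract s_(0) = 0 ⇒ S(n) = -4*n**4 - 17*n**3 - 23*n**2 - 7*n + 3.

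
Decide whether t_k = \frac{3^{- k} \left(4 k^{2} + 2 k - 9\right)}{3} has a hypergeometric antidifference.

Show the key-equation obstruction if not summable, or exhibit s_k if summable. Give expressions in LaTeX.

r(k) = (4*k**2 + 10*k - 3)/(3*(4*k**2 + 2*k - 9)) after simplifying.
A = 1/3, B = 1, C = k**2 + k/2 - 9/4.
Key eq: (1/3)·f(k+1) = (1)·f(k) + (k**2 + k/2 - 9/4).
Bound: deg f ≤ 2.
Coefficient equations give f(k) = -3*(k + 2)*(2*k - 1)/4.
So s_k = (B(k−1)f/C)·t_k = (-3*(k + 2)*(2*k - 1)/(4*k**2 + 2*k - 9))·t_k = (-2*k**2 - 3*k + 2)/3**k.
s_(k+1) − s_k = (4*k**2 + 2*k - 9)/(3*3**k) = t_k.

Yes. s_k = 3^{- k} \left(- 2 k^{2} - 3 k + 2\right).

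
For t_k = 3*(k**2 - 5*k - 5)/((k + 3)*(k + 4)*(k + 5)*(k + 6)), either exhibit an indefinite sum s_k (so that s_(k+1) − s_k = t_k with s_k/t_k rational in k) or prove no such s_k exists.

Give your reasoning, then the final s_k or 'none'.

Ratio r(k) = (k**3 - 18*k - 27)/(k**3 + 2*k**2 - 40*k - 35).
Normal form (A,B,C) = (k + 3, k + 7, k**2 - 5*k - 5).
Need (k + 3)·f(k+1) − (k + 6)·f(k) = k**2 - 5*k - 5.
From deg A=1, deg B=1, deg C=2: d=3.
Match coefficients ⇒ f(k) = k*(k**2 - 168*k - 133)/180.
Then R = B(k−1)f/C = k*(k + 6)*(k**2 - 168*k - 133)/(180*(k**2 - 5*k - 5)), so s_k = R(k)·t_k = k*(k**2 - 168*k - 133)/(60*(k + 3)*(k + 4)*(k + 5)).
Check: Δs_k = 3*(k**2 - 5*k - 5)/(k**4 + 18*k**3 + 119*k**2 + 342*k + 360). ✓

s_k = k*(k**2 - 168*k - 133)/(60*(k + 3)*(k + 4)*(k + 5))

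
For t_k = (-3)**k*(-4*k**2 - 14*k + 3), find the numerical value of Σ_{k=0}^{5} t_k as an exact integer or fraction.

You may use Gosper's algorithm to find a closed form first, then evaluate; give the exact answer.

Σ = 32808

The ratio is 3*(-4*k**2 - 22*k - 15)/(4*k**2 + 14*k - 3).
Factor: A=-3; B=1; C=k**2 + 7*k/2 - 3/4.
f must satisfy (-3)·f(k+1) − (1)·f(k) = k**2 + 7*k/2 - 3/4.
deg f ≤ 2 (via 0,0,2).
Solving with deg f ≤ 2: f(k) = -(k - 1)*(k + 3)/4.
Certificate R = B(k−1)f/C = -(k - 1)*(k + 3)/(4*k**2 + 14*k - 3) gives s_k = (-3)**k*(k**2 + 2*k - 3).
Δs = (-3)**k*(-4*k**2 - 14*k + 3), as required.
Telescoping: Σ = s_(6) − s_(0) = 32805 − (-3) = 32808.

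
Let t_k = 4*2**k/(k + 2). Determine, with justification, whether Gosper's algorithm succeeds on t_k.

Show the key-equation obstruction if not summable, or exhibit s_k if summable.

No — negative degree bound, so no certificate f.

Step 1: r(k) = 2*(k + 2)/(k + 3).
So A=2*k + 4 and B=k + 3, with C=1.
Set up (2*k + 4)·f(k+1) − (k + 2)·f(k) − (1) = 0.
From deg A=1, deg B=1, deg C=0: d=-1.
d = -1 < 0 ⇒ no nonzero polynomial f; not summable.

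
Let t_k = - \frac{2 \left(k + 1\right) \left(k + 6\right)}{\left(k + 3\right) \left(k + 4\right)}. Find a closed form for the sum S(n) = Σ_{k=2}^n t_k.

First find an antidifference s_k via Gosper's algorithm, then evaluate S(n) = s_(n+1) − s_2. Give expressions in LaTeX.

t_(k+1)/t_k = (k + 2)*(k + 3)*(k + 7)/((k + 1)*(k + 5)*(k + 6)).
Normal form (A,B,C) = (k + 3, k + 5, k**2 + 7*k + 6).
Solve (k + 3)·f(k+1) − (k + 4)·f(k) = k**2 + 7*k + 6.
Degrees (1,1,2) ⇒ d ≤ 2.
A polynomial solution: f(k) = k*(k + 1).
Then R = B(k−1)f/C = k*(k + 4)/(k + 6), so s_k = R(k)·t_k = 2*k*(-k - 1)/(k + 3).
Verify: 2*(-k**2 - 7*k - 6)/(k**2 + 7*k + 12) matches t_k.
Telescope: S(n) = s_(n+1) − s_(2) = 2*(-n**2 - 3*n - 2)/(n + 4) − (-12/5) = 2*(-5*n**2 - 9*n + 14)/(5*(n + 4)).

S(n) = \frac{2 \left(- 5 n^{2} - 9 n + 14\right)}{5 \left(n + 4\right)}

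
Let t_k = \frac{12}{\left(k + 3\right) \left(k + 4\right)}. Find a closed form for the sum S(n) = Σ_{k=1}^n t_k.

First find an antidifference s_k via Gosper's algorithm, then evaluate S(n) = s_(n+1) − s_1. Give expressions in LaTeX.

S(n) = \frac{3 n}{n + 4}

Compute t_(k+1)/t_k: get (k + 3)/(k + 5).
Factor: A=k + 3; B=k + 5; C=1.
Key eq: (k + 3)·f(k+1) = (k + 4)·f(k) + (1).
Degrees (1,1,0) ⇒ d ≤ 1.
Solve for f: f(k) = k/3 (degree 1 ≤ 1).
R(k) = B(k−1)·f(k)/C(k) = k*(k + 4)/3; s_k = R·t_k = 4*k/(k + 3).
Δs = 12/(k**2 + 7*k + 12), as required.
Telescope: S(n) = s_(n+1) − s_(1) = 4*(n + 1)/(n + 4) − (1) = 3*n/(n + 4).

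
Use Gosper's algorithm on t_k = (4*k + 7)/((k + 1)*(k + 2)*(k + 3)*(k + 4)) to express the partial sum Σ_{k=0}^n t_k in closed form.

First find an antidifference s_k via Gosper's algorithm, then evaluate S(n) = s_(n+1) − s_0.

S(n) = (n**3 + 9*n**2 + 22*n + 14)/(2*(n**3 + 9*n**2 + 26*n + 24))

Step 1: r(k) = (k + 1)*(4*k + 11)/((k + 5)*(4*k + 7)).
A = k + 1, B = k + 5, C = k + 7/4.
f must satisfy (k + 1)·f(k+1) − (k + 4)·f(k) = k + 7/4.
Degrees (1,1,1) ⇒ d ≤ 3.
Solving with deg f ≤ 3: f(k) = k*(k**2 + 6*k + 7)/8.
Then R = B(k−1)f/C = k*(k + 4)*(k**2 + 6*k + 7)/(2*(4*k + 7)), so s_k = R(k)·t_k = k*(k**2 + 6*k + 7)/(2*(k + 1)*(k + 2)*(k + 3)).
s_(k+1) − s_k = (4*k + 7)/(k**4 + 10*k**3 + 35*k**2 + 50*k + 24) = t_k.
s_(n+1) = (n**3 + 9*n**2 + 22*n + 14)/(2*(n**3 + 9*n**2 + 26*n + 24)) and s_(0) = 0, so S(n) = (n**3 + 9*n**2 + 22*n + 14)/(2*(n**3 + 9*n**2 + 26*n + 24)).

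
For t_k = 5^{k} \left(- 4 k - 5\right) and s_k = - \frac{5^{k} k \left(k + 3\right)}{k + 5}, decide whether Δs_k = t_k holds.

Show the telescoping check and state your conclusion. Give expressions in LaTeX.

Invalid: residual \frac{5^{k} \left(8 k^{2} + 48 k + 50\right)}{k^{2} + 11 k + 30} ≠ 0.

s_(k+1) = -5**(k + 1)*(k + 1)*(k + 4)/(k + 6)
s_(k+1) − s_k = 5**k*(-4*k**3 - 41*k**2 - 127*k - 100)/(k**2 + 11*k + 30)
(s_(k+1) − s_k) − t_k = 5**k*(8*k**2 + 48*k + 50)/(k**2 + 11*k + 30)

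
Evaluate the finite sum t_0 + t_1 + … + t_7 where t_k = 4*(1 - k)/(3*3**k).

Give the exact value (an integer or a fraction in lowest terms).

Ratio r(k) = k/(3*(k - 1)).
So A=1/3 and B=1, with C=k - 1.
Need (1/3)·f(k+1) − (1)·f(k) = k - 1.
Bound: deg f ≤ 1.
Coefficient equations give f(k) = -3*(2*k - 1)/4.
Then R = B(k−1)f/C = -3*(2*k - 1)/(4*(k - 1)), so s_k = R(k)·t_k = (2*k - 1)/3**k.
s_(k+1) − s_k = 4*(1 - k)/(3*3**k) = t_k.
Σ_(k=0)^(7) t_k = s_(8) − s_(0) = 5/2187 − (-1) = 2192/2187.

Σ = 2192/2187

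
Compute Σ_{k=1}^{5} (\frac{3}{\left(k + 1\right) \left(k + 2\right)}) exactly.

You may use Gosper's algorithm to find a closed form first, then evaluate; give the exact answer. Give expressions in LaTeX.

Compute t_(k+1)/t_k: get (k + 1)/(k + 3).
Gosper form: A/B · C(k+1)/C(k) with A=k + 1, B=k + 3, C=1.
Solve (k + 1)·f(k+1) − (k + 2)·f(k) = 1.
From deg A=1, deg B=1, deg C=0: d=1.
Match coefficients ⇒ f(k) = k.
R(k) = B(k−1)·f(k)/C(k) = k*(k + 2); s_k = R·t_k = 3*k/(k + 1).
Δs = 3/(k**2 + 3*k + 2), as required.
Telescoping: Σ = s_(6) − s_(1) = 18/7 − (3/2) = 15/14.

Σ = 15/14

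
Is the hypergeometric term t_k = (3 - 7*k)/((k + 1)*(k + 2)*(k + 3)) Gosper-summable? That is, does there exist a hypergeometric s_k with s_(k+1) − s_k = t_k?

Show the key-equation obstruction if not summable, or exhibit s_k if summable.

r(k) = (k + 1)*(7*k + 4)/((k + 4)*(7*k - 3)) after simplifying.
A = k + 1, B = k + 4, C = k - 3/7.
f must satisfy (k + 1)·f(k+1) − (k + 3)·f(k) = k - 3/7.
From deg A=1, deg B=1, deg C=1: d=2.
Solving with deg f ≤ 2: f(k) = k*(k - 4)/7.
So s_k = (B(k−1)f/C)·t_k = (k*(k - 4)*(k + 3)/(7*k - 3))·t_k = k*(4 - k)/((k + 1)*(k + 2)).
Check: Δs_k = (3 - 7*k)/(k**3 + 6*k**2 + 11*k + 6). ✓

Yes. s_k = k*(4 - k)/((k + 1)*(k + 2)).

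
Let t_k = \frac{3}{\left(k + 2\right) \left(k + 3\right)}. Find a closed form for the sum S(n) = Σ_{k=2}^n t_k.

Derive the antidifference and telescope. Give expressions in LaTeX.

S(n) = \frac{3 \left(n - 1\right)}{4 \left(n + 3\right)}

r(k) = (k + 2)/(k + 4) after simplifying.
Take A(k)=k + 2, B(k)=k + 4, C(k)=1.
f must satisfy (k + 2)·f(k+1) − (k + 3)·f(k) = 1.
d = 1 from the (1,1,0) case.
Solve for f: f(k) = k/2 (degree 1 ≤ 1).
Get s_k = R·t_k = 3*k/(2*(k + 2)) with R(k) = B(k−1)f(k)/C(k) = k*(k + 3)/2.
Check: Δs_k = 3/(k**2 + 5*k + 6). ✓
Σ_(k=2)^n t_k = s_(n+1) − s_(2) = (3*(n + 1)/(2*(n + 3))) − (3/4), i.e. 3*(n - 1)/(4*(n + 3)).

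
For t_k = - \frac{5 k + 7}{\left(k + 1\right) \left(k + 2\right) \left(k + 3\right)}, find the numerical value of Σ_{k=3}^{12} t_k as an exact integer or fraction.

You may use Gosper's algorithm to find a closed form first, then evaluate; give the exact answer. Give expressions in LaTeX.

Σ = -299/420

The ratio is (k + 1)*(5*k + 12)/((k + 4)*(5*k + 7)).
So A=k + 1 and B=k + 4, with C=k + 7/5.
Set up (k + 1)·f(k+1) − (k + 3)·f(k) − (k + 7/5) = 0.
deg f ≤ 2 (via 1,1,1).
Match coefficients ⇒ f(k) = k*(3*k + 4)/5.
R(k) = B(k−1)·f(k)/C(k) = k*(k + 3)*(3*k + 4)/(5*k + 7); s_k = R·t_k = k*(-3*k - 4)/((k + 1)*(k + 2)).
Verify: (-5*k - 7)/(k**3 + 6*k**2 + 11*k + 6) matches t_k.
Telescoping: Σ = s_(13) − s_(3) = -559/210 − (-39/20) = -299/420.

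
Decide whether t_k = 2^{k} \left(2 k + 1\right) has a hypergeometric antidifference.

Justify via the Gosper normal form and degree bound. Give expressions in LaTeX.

The ratio is 2*(2*k + 3)/(2*k + 1).
Factor: A=2; B=1; C=k + 1/2.
Solve (2)·f(k+1) − (1)·f(k) = k + 1/2.
d = 1 from the (0,0,1) case.
Solve for f: f(k) = (2*k - 3)/2 (degree 1 ≤ 1).
R(k) = B(k−1)·f(k)/C(k) = (2*k - 3)/(2*k + 1); s_k = R·t_k = 2**k*(2*k - 3).
Verify: 2**k*(2*k + 1) matches t_k.

Yes. s_k = 2^{k} \left(2 k - 3\right).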